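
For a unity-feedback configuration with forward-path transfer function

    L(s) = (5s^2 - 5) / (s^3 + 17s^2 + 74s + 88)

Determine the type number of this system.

The denominator has no factor of s at the origin — no free integrator — so this is a Type 0 system.

Type 0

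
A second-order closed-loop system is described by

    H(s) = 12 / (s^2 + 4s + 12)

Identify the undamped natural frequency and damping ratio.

Compare the denominator to the standard form s^2 + 2ζωₙs + ωₙ².
ωₙ² = 12, so ωₙ = √12 ≈ 3.464 rad/s.
2ζωₙ = 4, so ζ = 4/(2·√12) ≈ 0.5774.

ωₙ ≈ 3.464 rad/s, ζ ≈ 0.5774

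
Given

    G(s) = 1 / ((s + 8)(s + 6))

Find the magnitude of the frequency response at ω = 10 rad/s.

|G(j10)| ≈ 0.006696

Substitute s = j10: numerator = 1, denominator = -52 + j140.
|G(j10)| = |1| / |-52 + j140| = 1 / 149.35 ≈ 0.006696.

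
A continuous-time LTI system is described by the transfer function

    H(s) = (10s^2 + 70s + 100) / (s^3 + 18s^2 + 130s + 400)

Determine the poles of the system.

The poles are the roots of the denominator s^3 + 18s^2 + 130s + 400 = 0.
Trying s = -8: the polynomial evaluates to 0, so (s + 8) is a factor.
Dividing out leaves s^2 + 10s + 50 = 0.
The quadratic formula then gives s = -5 ± 5j.

s = -5 + 5j, -5 - 5j, -8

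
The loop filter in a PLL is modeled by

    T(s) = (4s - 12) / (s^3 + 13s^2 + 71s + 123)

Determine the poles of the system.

The poles are the roots of the denominator s^3 + 13s^2 + 71s + 123 = 0.
Trying s = -3: the polynomial evaluates to 0, so (s + 3) is a factor.
Dividing out leaves s^2 + 10s + 41 = 0.
The quadratic formula then gives s = -5 ± 4j.

s = -5 ± 4j, -3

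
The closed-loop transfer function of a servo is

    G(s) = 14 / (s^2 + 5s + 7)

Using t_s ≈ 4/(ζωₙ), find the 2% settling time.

t_s ≈ 1.600 s

Comparing s^2 + 5s + 7 to s^2 + 2ζωₙs + ωₙ²: ωₙ = √7 ≈ 2.646 rad/s and ζ = 5/(2·√7) ≈ 0.9449.
ζωₙ = 5/2 = 2.5, so t_s ≈ 4/(ζωₙ) = 4/2.5 = 1.600 s.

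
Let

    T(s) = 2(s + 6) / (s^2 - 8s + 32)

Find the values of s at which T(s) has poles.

The poles are the roots of the denominator s^2 - 8s + 32 = 0.
Using the quadratic formula: s = (8 ± √(-64))/2 = 4 ± 4j.

s = 4 + 4j, 4 - 4j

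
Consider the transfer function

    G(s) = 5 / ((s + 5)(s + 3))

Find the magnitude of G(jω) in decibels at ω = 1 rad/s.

|G(j1)|_dB ≈ -10.2 dB

Substitute s = j1: numerator = 5, denominator = 14 + j8.
|G(j1)| = |5| / |14 + j8| = 5 / 16.125 ≈ 0.3101.
In decibels: 20·log₁₀(0.3101) ≈ -10.2 dB.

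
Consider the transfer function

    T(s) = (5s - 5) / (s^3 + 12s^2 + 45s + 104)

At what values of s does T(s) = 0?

s = 1

Set the numerator to zero: 5s - 5 = 0, i.e. 5·(s - 1) = 0.
So s = 1.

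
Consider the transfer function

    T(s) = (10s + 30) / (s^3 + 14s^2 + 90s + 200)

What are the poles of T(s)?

s = -5 ± 5j, -4

The poles are the roots of the denominator s^3 + 14s^2 + 90s + 200 = 0.
Trying s = -4: the polynomial evaluates to 0, so (s + 4) is a factor.
Dividing out leaves s^2 + 10s + 50 = 0.
The quadratic formula then gives s = -5 ± 5j.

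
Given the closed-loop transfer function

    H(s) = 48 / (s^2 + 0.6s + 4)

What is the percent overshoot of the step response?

Comparing s^2 + 0.6s + 4 to s^2 + 2ζωₙs + ωₙ²: ωₙ = 2 rad/s and ζ = 0.6/(2·2) = 0.15.
%OS = 100·exp(−πζ/√(1−ζ²)) = 100·exp(−π·0.15/√(1−0.15²)) ≈ 62.1%.

%OS ≈ 62.1%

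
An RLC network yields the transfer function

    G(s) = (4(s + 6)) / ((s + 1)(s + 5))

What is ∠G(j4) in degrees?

At s = j4: numerator = 24 + j16, denominator = -11 + j24.
∠G = ∠num − ∠den = 33.690° − (114.62°) = -80.93°.

∠G(j4) ≈ -80.93°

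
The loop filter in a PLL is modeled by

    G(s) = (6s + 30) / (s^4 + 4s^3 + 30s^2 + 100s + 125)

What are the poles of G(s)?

The poles are the roots of the denominator s^4 + 4s^3 + 30s^2 + 100s + 125 = 0.
No real roots exist; factor into two real quadratics: (s^2 + 25)(s^2 + 4s + 5) = 0.
Each quadratic gives a conjugate pair via the quadratic formula.

s = 5j, -5j, -2 + j, -2 - j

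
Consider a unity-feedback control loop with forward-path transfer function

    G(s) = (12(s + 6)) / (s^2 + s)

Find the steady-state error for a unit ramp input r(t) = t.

e_ss = 0.01389

G(s) has one pole at the origin.
This is a Type 1 system. Kv = lim_{s→0} s·G(s) = 72/1.
e_ss = 1/Kv = 1/(72) = 1/72 ≈ 0.01389.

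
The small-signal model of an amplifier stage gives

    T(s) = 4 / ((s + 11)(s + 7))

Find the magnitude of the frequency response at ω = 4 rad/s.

Substitute s = j4: numerator = 4, denominator = 61 + j72.
|T(j4)| = |4| / |61 + j72| = 4 / 94.366 ≈ 0.04239.

|T(j4)| ≈ 0.04239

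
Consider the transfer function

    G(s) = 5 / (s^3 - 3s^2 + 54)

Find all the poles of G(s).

The poles are the roots of the denominator s^3 - 3s^2 + 54 = 0.
Trying s = -3: the polynomial evaluates to 0, so (s + 3) is a factor.
Dividing out leaves s^2 - 6s + 18 = 0.
The quadratic formula then gives s = 3 ± 3j.

s = 3 + 3j, 3 - 3j, -3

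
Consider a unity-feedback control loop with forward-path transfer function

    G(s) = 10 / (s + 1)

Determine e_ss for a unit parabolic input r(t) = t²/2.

G(s) has no poles at the origin.
This is a Type 0 system; Ka = lim_{s→0} s^2·G(s) = 0, so the steady-state error for a parabola input is infinite.

e_ss = ∞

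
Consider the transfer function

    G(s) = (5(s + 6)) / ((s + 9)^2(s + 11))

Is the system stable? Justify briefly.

The poles can be read from the denominator factors: s = -9, -9, -11.
Since all poles lie strictly in the left half-plane, the system is stable.

stable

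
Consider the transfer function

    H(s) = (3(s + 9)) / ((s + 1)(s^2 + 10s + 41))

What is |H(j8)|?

Substitute s = j8: numerator = 27 + j24, denominator = -663 - j104.
|H(j8)| = |27 + j24| / |-663 - j104| = 36.125 / 671.11 ≈ 0.05383.

|H(j8)| ≈ 0.05383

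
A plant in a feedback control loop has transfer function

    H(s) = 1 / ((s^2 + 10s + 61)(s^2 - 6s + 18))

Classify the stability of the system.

unstable

The poles can be read from the denominator factors: s = -5 ± 6j, 3 ± 3j.
Since the pole(s) at s = 3 ± 3j lie in the right half-plane, the system is unstable.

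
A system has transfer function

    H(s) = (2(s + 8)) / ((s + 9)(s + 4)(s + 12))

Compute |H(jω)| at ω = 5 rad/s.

|H(j5)| ≈ 0.02202

Substitute s = j5: numerator = 16 + j10, denominator = -193 + j835.
|H(j5)| = |16 + j10| / |-193 + j835| = 18.868 / 857.01 ≈ 0.02202.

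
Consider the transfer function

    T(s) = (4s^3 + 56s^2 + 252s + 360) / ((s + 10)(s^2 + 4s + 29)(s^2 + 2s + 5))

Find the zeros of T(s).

Set the numerator to zero: 4s^3 + 56s^2 + 252s + 360 = 0, i.e. 4·(s^3 + 14s^2 + 63s + 90) = 0.
Factoring: (s + 5)(s + 6)(s + 3) = 0.

s = -5, -6, -3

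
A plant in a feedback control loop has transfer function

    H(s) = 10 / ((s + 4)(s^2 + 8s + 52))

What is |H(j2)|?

|H(j2)| ≈ 0.04419

Substitute s = j2: numerator = 10, denominator = 160 + j160.
|H(j2)| = |10| / |160 + j160| = 10 / 226.27 ≈ 0.04419.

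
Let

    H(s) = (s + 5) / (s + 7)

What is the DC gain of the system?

Set s = 0: H(0) = (5) / (7) = 5/7.

H(0) = 5/7 ≈ 0.7143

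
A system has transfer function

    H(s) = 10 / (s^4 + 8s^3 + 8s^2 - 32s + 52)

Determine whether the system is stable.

The denominator s^4 + 8s^3 + 8s^2 - 32s + 52 factors as (s^2 - 2s + 2)(s^2 + 10s + 26), giving poles at s = 1 ± j, -5 ± j.
Since the pole(s) at s = 1 + j, 1 - j lie in the right half-plane, the system is unstable.

unstable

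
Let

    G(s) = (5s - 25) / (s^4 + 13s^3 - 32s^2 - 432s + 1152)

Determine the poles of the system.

s = -8, 3, -12, 4

The poles are the roots of the denominator s^4 + 13s^3 - 32s^2 - 432s + 1152 = 0.
Trying s = -8: the polynomial evaluates to 0, so (s + 8) is a factor.
Dividing out leaves s^3 + 5s^2 - 72s + 144 = 0.
This factors further as (s - 3)(s + 12)(s - 4) = 0.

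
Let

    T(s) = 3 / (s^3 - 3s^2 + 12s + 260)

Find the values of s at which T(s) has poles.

s = 4 ± 6j, -5

The poles are the roots of the denominator s^3 - 3s^2 + 12s + 260 = 0.
Trying s = -5: the polynomial evaluates to 0, so (s + 5) is a factor.
Dividing out leaves s^2 - 8s + 52 = 0.
The quadratic formula then gives s = 4 ± 6j.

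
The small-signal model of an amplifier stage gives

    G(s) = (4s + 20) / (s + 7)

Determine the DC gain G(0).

Set s = 0: G(0) = (20) / (7) = 20/7.

G(0) = 20/7 ≈ 2.857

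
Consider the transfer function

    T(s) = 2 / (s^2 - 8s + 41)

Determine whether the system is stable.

unstable

The denominator s^2 - 8s + 41 factors as (s^2 - 8s + 41), giving poles at s = 4 + 5j, 4 - 5j.
Since the pole(s) at s = 4 ± 5j lie in the right half-plane, the system is unstable.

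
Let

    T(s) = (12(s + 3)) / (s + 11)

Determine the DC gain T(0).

At s = 0 each factor (s + a) contributes a and each (s^2 + bs + c) contributes c.
T(0) = 12·(3) / ((11)) = 36/11 = 36/11.

T(0) = 36/11 ≈ 3.273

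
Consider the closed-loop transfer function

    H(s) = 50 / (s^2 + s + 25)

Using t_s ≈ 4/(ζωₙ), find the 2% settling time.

Comparing s^2 + s + 25 to s^2 + 2ζωₙs + ωₙ²: ωₙ = 5 rad/s and ζ = 1/(2·5) = 0.1.
ζωₙ = 1/2 = 0.5, so t_s ≈ 4/(ζωₙ) = 4/0.5 = 8 s.

t_s ≈ 8 s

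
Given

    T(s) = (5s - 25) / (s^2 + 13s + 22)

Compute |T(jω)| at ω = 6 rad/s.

Substitute s = j6: numerator = -25 + j30, denominator = -14 + j78.
|T(j6)| = |-25 + j30| / |-14 + j78| = 39.051 / 79.246 ≈ 0.4928.

|T(j6)| ≈ 0.4928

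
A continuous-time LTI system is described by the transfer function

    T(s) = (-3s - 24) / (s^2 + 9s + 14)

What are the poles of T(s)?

The poles are the roots of the denominator s^2 + 9s + 14 = 0.
Factoring: (s + 7)(s + 2) = 0, so s = -7 and s = -2.

s = -7, -2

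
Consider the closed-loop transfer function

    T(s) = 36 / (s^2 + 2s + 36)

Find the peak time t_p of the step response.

Comparing s^2 + 2s + 36 to s^2 + 2ζωₙs + ωₙ²: ωₙ = 6 rad/s and ζ = 2/(2·6) ≈ 0.1667.
ζωₙ = 2/2 = 1, so ω_d = ωₙ√(1−ζ²) = √(ωₙ² − (ζωₙ)²) = √(36 − 1²) = √35 ≈ 5.916 rad/s.
t_p = π/ω_d = π/5.916 ≈ 0.5310 s.

t_p ≈ 0.5310 s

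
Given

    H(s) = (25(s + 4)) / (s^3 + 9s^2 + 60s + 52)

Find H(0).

Set s = 0: H(0) = (100) / (52) = 25/13.

H(0) = 25/13 ≈ 1.923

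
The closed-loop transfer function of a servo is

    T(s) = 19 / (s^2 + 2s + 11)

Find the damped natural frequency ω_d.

Comparing s^2 + 2s + 11 to s^2 + 2ζωₙs + ωₙ²: ωₙ = √11 ≈ 3.317 rad/s and ζ = 2/(2·√11) ≈ 0.3015.
ζωₙ = 2/2 = 1, so ω_d = ωₙ√(1−ζ²) = √(ωₙ² − (ζωₙ)²) = √(11 − 1²) = √10 ≈ 3.162 rad/s.

ω_d ≈ 3.162 rad/s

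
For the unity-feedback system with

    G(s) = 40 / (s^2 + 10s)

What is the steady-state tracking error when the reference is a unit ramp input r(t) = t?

G(s) has one pole at the origin.
This is a Type 1 system. Kv = lim_{s→0} s·G(s) = 40/10 = 4.
e_ss = 1/Kv = 1/(4) = 1/4 ≈ 0.2500.

e_ss = 0.2500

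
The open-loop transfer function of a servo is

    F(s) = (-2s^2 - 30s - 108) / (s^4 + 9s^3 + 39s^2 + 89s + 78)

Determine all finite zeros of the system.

Set the numerator to zero: -2s^2 - 30s - 108 = 0, i.e. -2·(s^2 + 15s + 54) = 0.
Factoring: (s + 6)(s + 9) = 0.

s = -6, -9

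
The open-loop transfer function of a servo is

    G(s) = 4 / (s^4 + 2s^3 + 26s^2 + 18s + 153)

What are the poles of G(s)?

s = -1 ± 4j, ±3j

The poles are the roots of the denominator s^4 + 2s^3 + 26s^2 + 18s + 153 = 0.
No real roots exist; factor into two real quadratics: (s^2 + 2s + 17)(s^2 + 9) = 0.
Each quadratic gives a conjugate pair via the quadratic formula.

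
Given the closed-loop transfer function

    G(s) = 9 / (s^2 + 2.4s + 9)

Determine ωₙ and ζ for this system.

ωₙ = 3 rad/s, ζ = 0.4

Compare the denominator to the standard form s^2 + 2ζωₙs + ωₙ².
ωₙ² = 9, so ωₙ = 3 rad/s.
2ζωₙ = 2.4, so ζ = 2.4/(2·3) = 0.4.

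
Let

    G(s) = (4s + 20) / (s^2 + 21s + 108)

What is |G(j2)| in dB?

|G(j2)|_dB ≈ -14.3 dB

Substitute s = j2: numerator = 20 + j8, denominator = 104 + j42.
|G(j2)| = |20 + j8| / |104 + j42| = 21.541 / 112.16 ≈ 0.1921.
In decibels: 20·log₁₀(0.1921) ≈ -14.3 dB.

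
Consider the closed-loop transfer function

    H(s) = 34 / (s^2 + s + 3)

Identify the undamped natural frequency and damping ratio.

Compare the denominator to the standard form s^2 + 2ζωₙs + ωₙ².
ωₙ² = 3, so ωₙ = √3 ≈ 1.732 rad/s.
2ζωₙ = 1, so ζ = 1/(2·√3) ≈ 0.2887.
With ζ = 0.2887 the response is underdamped.

ωₙ ≈ 1.732 rad/s, ζ ≈ 0.2887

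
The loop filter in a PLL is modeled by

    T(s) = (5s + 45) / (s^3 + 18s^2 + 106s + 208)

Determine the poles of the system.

The poles are the roots of the denominator s^3 + 18s^2 + 106s + 208 = 0.
Trying s = -8: the polynomial evaluates to 0, so (s + 8) is a factor.
Dividing out leaves s^2 + 10s + 26 = 0.
The quadratic formula then gives s = -5 ± 1j.

s = -5 + j, -5 - j, -8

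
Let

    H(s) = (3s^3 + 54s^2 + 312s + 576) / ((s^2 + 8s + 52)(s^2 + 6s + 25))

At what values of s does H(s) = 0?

Set the numerator to zero: 3s^3 + 54s^2 + 312s + 576 = 0, i.e. 3·(s^3 + 18s^2 + 104s + 192) = 0.
Factoring: (s + 4)(s + 6)(s + 8) = 0.

s = -4, -6, -8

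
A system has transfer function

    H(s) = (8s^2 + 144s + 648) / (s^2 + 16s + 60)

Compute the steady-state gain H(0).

Set s = 0: H(0) = (648) / (60) = 54/5.

H(0) = 54/5 ≈ 10.80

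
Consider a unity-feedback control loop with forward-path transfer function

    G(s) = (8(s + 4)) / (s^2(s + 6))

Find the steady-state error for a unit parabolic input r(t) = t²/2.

e_ss = 0.1875

G(s) has 2 poles at the origin.
This is a Type 2 system. Ka = lim_{s→0} s^2·G(s) = 32/6 = 16/3.
e_ss = 1/Ka = 1/(16/3) = 3/16 ≈ 0.1875.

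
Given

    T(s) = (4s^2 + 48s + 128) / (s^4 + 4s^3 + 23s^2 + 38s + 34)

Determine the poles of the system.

The poles are the roots of the denominator s^4 + 4s^3 + 23s^2 + 38s + 34 = 0.
No real roots exist; factor into two real quadratics: (s^2 + 2s + 2)(s^2 + 2s + 17) = 0.
Each quadratic gives a conjugate pair via the quadratic formula.

s = -1 ± j, -1 ± 4j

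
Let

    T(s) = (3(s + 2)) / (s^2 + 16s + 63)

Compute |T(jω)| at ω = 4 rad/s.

Substitute s = j4: numerator = 6 + j12, denominator = 47 + j64.
|T(j4)| = |6 + j12| / |47 + j64| = 13.416 / 79.404 ≈ 0.1690.

|T(j4)| ≈ 0.1690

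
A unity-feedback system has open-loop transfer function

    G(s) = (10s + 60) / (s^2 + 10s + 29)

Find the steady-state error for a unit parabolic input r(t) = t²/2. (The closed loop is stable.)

G(s) has no poles at the origin.
This is a Type 0 system; Ka = lim_{s→0} s^2·G(s) = 0, so the steady-state error for a parabola input is infinite.

e_ss = ∞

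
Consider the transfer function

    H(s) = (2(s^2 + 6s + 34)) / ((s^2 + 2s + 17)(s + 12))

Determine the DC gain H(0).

H(0) = 1/3 ≈ 0.3333

At s = 0 each factor (s + a) contributes a and each (s^2 + bs + c) contributes c.
H(0) = 2·(34) / ((17) · (12)) = 68/204 = 1/3.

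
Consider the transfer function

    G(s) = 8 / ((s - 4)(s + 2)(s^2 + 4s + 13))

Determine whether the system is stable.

The poles can be read from the denominator factors: s = 4, -2, -2 + 3j, -2 - 3j.
Since the pole(s) at s = 4 lie in the right half-plane, the system is unstable.

unstable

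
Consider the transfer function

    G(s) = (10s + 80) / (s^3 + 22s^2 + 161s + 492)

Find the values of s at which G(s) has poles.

s = -5 + 4j, -5 - 4j, -12

The poles are the roots of the denominator s^3 + 22s^2 + 161s + 492 = 0.
Trying s = -12: the polynomial evaluates to 0, so (s + 12) is a factor.
Dividing out leaves s^2 + 10s + 41 = 0.
The quadratic formula then gives s = -5 ± 4j.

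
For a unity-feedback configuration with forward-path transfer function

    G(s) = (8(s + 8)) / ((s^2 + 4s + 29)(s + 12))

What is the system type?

The denominator has no factor of s at the origin — no free integrator — so this is a Type 0 system.

Type 0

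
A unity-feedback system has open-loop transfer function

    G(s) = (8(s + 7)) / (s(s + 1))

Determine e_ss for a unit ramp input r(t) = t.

G(s) has one pole at the origin.
This is a Type 1 system. Kv = lim_{s→0} s·G(s) = 56/1.
e_ss = 1/Kv = 1/(56) = 1/56 ≈ 0.01786.

e_ss = 0.01786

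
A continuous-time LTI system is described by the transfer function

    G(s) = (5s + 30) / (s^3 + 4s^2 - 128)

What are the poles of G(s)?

s = -4 ± 4j, 4

The poles are the roots of the denominator s^3 + 4s^2 - 128 = 0.
Trying s = 4: the polynomial evaluates to 0, so (s - 4) is a factor.
Dividing out leaves s^2 + 8s + 32 = 0.
The quadratic formula then gives s = -4 ± 4j.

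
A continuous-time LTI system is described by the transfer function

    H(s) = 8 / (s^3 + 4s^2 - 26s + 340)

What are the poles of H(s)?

The poles are the roots of the denominator s^3 + 4s^2 - 26s + 340 = 0.
Trying s = -10: the polynomial evaluates to 0, so (s + 10) is a factor.
Dividing out leaves s^2 - 6s + 34 = 0.
The quadratic formula then gives s = 3 ± 5j.

s = 3 ± 5j, -10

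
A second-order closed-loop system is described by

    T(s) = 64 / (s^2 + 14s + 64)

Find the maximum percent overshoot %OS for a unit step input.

Comparing s^2 + 14s + 64 to s^2 + 2ζωₙs + ωₙ²: ωₙ = 8 rad/s and ζ = 14/(2·8) = 0.875.
%OS = 100·exp(−πζ/√(1−ζ²)) = 100·exp(−π·0.875/√(1−0.875²)) ≈ 0.342%.

%OS ≈ 0.342%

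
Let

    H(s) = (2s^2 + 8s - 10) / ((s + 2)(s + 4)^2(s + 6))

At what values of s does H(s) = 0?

s = 1, -5

Set the numerator to zero: 2s^2 + 8s - 10 = 0, i.e. 2·(s^2 + 4s - 5) = 0.
Factoring: (s - 1)(s + 5) = 0.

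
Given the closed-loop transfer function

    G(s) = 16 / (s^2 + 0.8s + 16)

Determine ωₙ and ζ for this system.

ωₙ = 4 rad/s, ζ = 0.1

Compare the denominator to the standard form s^2 + 2ζωₙs + ωₙ².
ωₙ² = 16, so ωₙ = 4 rad/s.
2ζωₙ = 0.8, so ζ = 0.8/(2·4) = 0.1.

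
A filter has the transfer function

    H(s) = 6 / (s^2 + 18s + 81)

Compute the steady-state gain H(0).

Set s = 0: H(0) = (6) / (81) = 2/27.

H(0) = 2/27 ≈ 0.07407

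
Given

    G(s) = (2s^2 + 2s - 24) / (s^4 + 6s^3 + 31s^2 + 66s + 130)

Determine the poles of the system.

The poles are the roots of the denominator s^4 + 6s^3 + 31s^2 + 66s + 130 = 0.
No real roots exist; factor into two real quadratics: (s^2 + 4s + 13)(s^2 + 2s + 10) = 0.
Each quadratic gives a conjugate pair via the quadratic formula.

s = -2 + 3j, -2 - 3j, -1 + 3j, -1 - 3j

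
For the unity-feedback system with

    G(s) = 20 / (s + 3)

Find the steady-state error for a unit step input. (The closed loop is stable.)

e_ss = 0.1304

G(s) has no poles at the origin.
This is a Type 0 system. Kp = lim_{s→0} G(s) = 20/3.
e_ss = 1/(1 + Kp) = 1/(1 + 20/3) = 3/23 ≈ 0.1304.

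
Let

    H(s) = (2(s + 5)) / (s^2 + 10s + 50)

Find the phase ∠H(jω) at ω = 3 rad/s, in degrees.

∠H(j3) ≈ -5.229°

At s = j3: numerator = 10 + j6, denominator = 41 + j30.
∠H = ∠num − ∠den = 30.964° − (36.193°) = -5.229°.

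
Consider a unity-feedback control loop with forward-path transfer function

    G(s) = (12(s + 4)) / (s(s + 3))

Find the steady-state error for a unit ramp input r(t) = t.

e_ss = 0.06250

G(s) has one pole at the origin.
This is a Type 1 system. Kv = lim_{s→0} s·G(s) = 48/3 = 16.
e_ss = 1/Kv = 1/(16) = 1/16 ≈ 0.06250.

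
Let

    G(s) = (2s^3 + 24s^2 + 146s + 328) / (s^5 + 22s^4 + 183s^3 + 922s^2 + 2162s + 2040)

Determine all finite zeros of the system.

Set the numerator to zero: 2s^3 + 24s^2 + 146s + 328 = 0, i.e. 2·(s^3 + 12s^2 + 73s + 164) = 0.
Factoring: (s^2 + 8s + 41)(s + 4) = 0.

s = -4 ± 5j, -4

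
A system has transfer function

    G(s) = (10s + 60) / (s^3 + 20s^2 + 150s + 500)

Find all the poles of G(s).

The poles are the roots of the denominator s^3 + 20s^2 + 150s + 500 = 0.
Trying s = -10: the polynomial evaluates to 0, so (s + 10) is a factor.
Dividing out leaves s^2 + 10s + 50 = 0.
The quadratic formula then gives s = -5 ± 5j.

s = -5 ± 5j, -10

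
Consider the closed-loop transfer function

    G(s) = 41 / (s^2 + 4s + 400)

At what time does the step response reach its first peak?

Comparing s^2 + 4s + 400 to s^2 + 2ζωₙs + ωₙ²: ωₙ = 20 rad/s and ζ = 4/(2·20) = 0.1.
ζωₙ = 4/2 = 2, so ω_d = ωₙ√(1−ζ²) = √(ωₙ² − (ζωₙ)²) = √(400 − 2²) = √396 ≈ 19.90 rad/s.
t_p = π/ω_d = π/19.90 ≈ 0.1579 s.

t_p ≈ 0.1579 s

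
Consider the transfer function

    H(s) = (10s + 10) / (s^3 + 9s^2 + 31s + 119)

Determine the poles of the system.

The poles are the roots of the denominator s^3 + 9s^2 + 31s + 119 = 0.
Trying s = -7: the polynomial evaluates to 0, so (s + 7) is a factor.
Dividing out leaves s^2 + 2s + 17 = 0.
The quadratic formula then gives s = -1 ± 4j.

s = -1 + 4j, -1 - 4j, -7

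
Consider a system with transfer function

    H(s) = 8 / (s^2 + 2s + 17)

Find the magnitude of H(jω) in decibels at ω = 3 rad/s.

Substitute s = j3: numerator = 8, denominator = 8 + j6.
|H(j3)| = |8| / |8 + j6| = 8 / 10 = 0.8000.
In decibels: 20·log₁₀(0.8000) ≈ -1.94 dB.

|H(j3)|_dB ≈ -1.94 dB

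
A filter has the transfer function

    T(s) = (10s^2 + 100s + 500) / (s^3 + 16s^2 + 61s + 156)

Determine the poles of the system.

s = -12, -2 + 3j, -2 - 3j

The poles are the roots of the denominator s^3 + 16s^2 + 61s + 156 = 0.
Trying s = -12: the polynomial evaluates to 0, so (s + 12) is a factor.
Dividing out leaves s^2 + 4s + 13 = 0.
The quadratic formula then gives s = -2 ± 3j.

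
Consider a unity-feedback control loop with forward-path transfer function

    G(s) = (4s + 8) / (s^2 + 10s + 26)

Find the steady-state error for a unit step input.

G(s) has no poles at the origin.
This is a Type 0 system. Kp = lim_{s→0} G(s) = 8/26 = 4/13.
e_ss = 1/(1 + Kp) = 1/(1 + 4/13) = 13/17 ≈ 0.7647.

e_ss = 0.7647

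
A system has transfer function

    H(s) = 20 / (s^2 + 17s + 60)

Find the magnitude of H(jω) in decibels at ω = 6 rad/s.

Substitute s = j6: numerator = 20, denominator = 24 + j102.
|H(j6)| = |20| / |24 + j102| = 20 / 104.79 ≈ 0.1909.
In decibels: 20·log₁₀(0.1909) ≈ -14.4 dB.

|H(j6)|_dB ≈ -14.4 dB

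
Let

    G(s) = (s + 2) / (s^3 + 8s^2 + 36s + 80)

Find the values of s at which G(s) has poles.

s = -2 ± 4j, -4

The poles are the roots of the denominator s^3 + 8s^2 + 36s + 80 = 0.
Trying s = -4: the polynomial evaluates to 0, so (s + 4) is a factor.
Dividing out leaves s^2 + 4s + 20 = 0.
The quadratic formula then gives s = -2 ± 4j.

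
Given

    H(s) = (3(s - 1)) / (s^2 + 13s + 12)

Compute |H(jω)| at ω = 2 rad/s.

|H(j2)| ≈ 0.2466

Substitute s = j2: numerator = -3 + j6, denominator = 8 + j26.
|H(j2)| = |-3 + j6| / |8 + j26| = 6.7082 / 27.203 ≈ 0.2466.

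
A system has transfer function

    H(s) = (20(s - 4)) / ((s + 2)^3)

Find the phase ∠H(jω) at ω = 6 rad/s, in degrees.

∠H(j6) ≈ -91.01°

At s = j6: numerator = -80 + j120, denominator = -208 - j144.
∠H = ∠num − ∠den = 123.69° − (-145.30°) = 269.0°, which wraps to -91.01°.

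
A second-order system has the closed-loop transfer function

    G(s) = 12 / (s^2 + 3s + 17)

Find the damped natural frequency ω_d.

Comparing s^2 + 3s + 17 to s^2 + 2ζωₙs + ωₙ²: ωₙ = √17 ≈ 4.123 rad/s and ζ = 3/(2·√17) ≈ 0.3638.
ζωₙ = 3/2 = 1.5, so ω_d = ωₙ√(1−ζ²) = √(ωₙ² − (ζωₙ)²) = √(17 − 1.5²) = √14.75 ≈ 3.841 rad/s.

ω_d ≈ 3.841 rad/s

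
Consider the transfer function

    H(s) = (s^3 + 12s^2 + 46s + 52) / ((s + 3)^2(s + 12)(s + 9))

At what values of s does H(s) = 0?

s = -2, -5 + j, -5 - j

Set the numerator to zero: s^3 + 12s^2 + 46s + 52 = 0.
Factoring: (s + 2)(s^2 + 10s + 26) = 0.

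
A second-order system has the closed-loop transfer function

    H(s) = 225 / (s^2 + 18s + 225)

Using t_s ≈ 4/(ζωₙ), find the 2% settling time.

Comparing s^2 + 18s + 225 to s^2 + 2ζωₙs + ωₙ²: ωₙ = 15 rad/s and ζ = 18/(2·15) = 0.6.
ζωₙ = 18/2 = 9, so t_s ≈ 4/(ζωₙ) = 4/9 ≈ 0.4444 s.

t_s ≈ 0.4444 s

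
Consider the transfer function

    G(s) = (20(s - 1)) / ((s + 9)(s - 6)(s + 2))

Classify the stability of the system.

The poles can be read from the denominator factors: s = -9, 6, -2.
Since the pole(s) at s = 6 lie in the right half-plane, the system is unstable.

unstable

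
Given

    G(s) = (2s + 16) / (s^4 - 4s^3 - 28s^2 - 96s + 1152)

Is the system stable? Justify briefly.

unstable

The denominator s^4 - 4s^3 - 28s^2 - 96s + 1152 factors as (s - 6)^2(s^2 + 8s + 32), giving poles at s = 6, 6, -4 + 4j, -4 - 4j.
Since the pole(s) at s = 6, 6 lie in the right half-plane, the system is unstable.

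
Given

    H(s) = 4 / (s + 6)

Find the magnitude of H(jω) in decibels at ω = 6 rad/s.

Substitute s = j6: numerator = 4, denominator = 6 + j6.
|H(j6)| = |4| / |6 + j6| = 4 / 8.4853 ≈ 0.4714.
In decibels: 20·log₁₀(0.4714) ≈ -6.53 dB.

|H(j6)|_dB ≈ -6.53 dB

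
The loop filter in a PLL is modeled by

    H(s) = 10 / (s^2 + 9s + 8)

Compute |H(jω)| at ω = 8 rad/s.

Substitute s = j8: numerator = 10, denominator = -56 + j72.
|H(j8)| = |10| / |-56 + j72| = 10 / 91.214 ≈ 0.1096.

|H(j8)| ≈ 0.1096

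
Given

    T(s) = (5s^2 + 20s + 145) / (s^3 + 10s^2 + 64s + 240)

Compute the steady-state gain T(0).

Set s = 0: T(0) = (145) / (240) = 29/48.

T(0) = 29/48 ≈ 0.6042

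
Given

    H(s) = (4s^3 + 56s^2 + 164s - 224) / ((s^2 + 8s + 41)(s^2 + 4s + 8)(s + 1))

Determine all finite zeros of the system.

s = 1, -7, -8

Set the numerator to zero: 4s^3 + 56s^2 + 164s - 224 = 0, i.e. 4·(s^3 + 14s^2 + 41s - 56) = 0.
Factoring: (s - 1)(s + 7)(s + 8) = 0.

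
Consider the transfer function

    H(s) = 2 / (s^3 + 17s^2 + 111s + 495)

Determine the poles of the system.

The poles are the roots of the denominator s^3 + 17s^2 + 111s + 495 = 0.
Trying s = -11: the polynomial evaluates to 0, so (s + 11) is a factor.
Dividing out leaves s^2 + 6s + 45 = 0.
The quadratic formula then gives s = -3 ± 6j.

s = -11, -3 + 6j, -3 - 6j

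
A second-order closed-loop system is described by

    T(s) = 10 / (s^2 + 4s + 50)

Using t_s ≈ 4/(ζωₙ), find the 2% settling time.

t_s ≈ 2 s

Comparing s^2 + 4s + 50 to s^2 + 2ζωₙs + ωₙ²: ωₙ = √50 ≈ 7.071 rad/s and ζ = 4/(2·√50) ≈ 0.2828.
ζωₙ = 4/2 = 2, so t_s ≈ 4/(ζωₙ) = 4/2 = 2 s.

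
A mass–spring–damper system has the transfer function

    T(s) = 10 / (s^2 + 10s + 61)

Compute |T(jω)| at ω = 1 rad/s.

|T(j1)| ≈ 0.1644

Substitute s = j1: numerator = 10, denominator = 60 + j10.
|T(j1)| = |10| / |60 + j10| = 10 / 60.828 ≈ 0.1644.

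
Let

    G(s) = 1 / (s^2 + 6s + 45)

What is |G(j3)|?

|G(j3)| ≈ 0.02485

Substitute s = j3: numerator = 1, denominator = 36 + j18.
|G(j3)| = |1| / |36 + j18| = 1 / 40.249 ≈ 0.02485.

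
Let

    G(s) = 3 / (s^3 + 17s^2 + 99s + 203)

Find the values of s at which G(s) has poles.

s = -5 + 2j, -5 - 2j, -7

The poles are the roots of the denominator s^3 + 17s^2 + 99s + 203 = 0.
Trying s = -7: the polynomial evaluates to 0, so (s + 7) is a factor.
Dividing out leaves s^2 + 10s + 29 = 0.
The quadratic formula then gives s = -5 ± 2j.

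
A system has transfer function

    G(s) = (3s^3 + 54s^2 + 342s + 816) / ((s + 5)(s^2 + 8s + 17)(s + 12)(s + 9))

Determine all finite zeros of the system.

s = -8, -5 ± 3j

Set the numerator to zero: 3s^3 + 54s^2 + 342s + 816 = 0, i.e. 3·(s^3 + 18s^2 + 114s + 272) = 0.
Factoring: (s + 8)(s^2 + 10s + 34) = 0.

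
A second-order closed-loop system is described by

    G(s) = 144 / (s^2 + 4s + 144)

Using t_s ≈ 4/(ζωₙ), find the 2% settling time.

t_s ≈ 2 s

Comparing s^2 + 4s + 144 to s^2 + 2ζωₙs + ωₙ²: ωₙ = 12 rad/s and ζ = 4/(2·12) ≈ 0.1667.
ζωₙ = 4/2 = 2, so t_s ≈ 4/(ζωₙ) = 4/2 = 2 s.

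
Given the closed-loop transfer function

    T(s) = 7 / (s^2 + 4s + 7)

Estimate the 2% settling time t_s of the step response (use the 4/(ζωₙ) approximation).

t_s ≈ 2 s

Comparing s^2 + 4s + 7 to s^2 + 2ζωₙs + ωₙ²: ωₙ = √7 ≈ 2.646 rad/s and ζ = 4/(2·√7) ≈ 0.7559.
ζωₙ = 4/2 = 2, so t_s ≈ 4/(ζωₙ) = 4/2 = 2 s.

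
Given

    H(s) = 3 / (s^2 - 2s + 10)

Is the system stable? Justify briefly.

unstable

The poles can be read from the denominator factors: s = 1 + 3j, 1 - 3j.
Since the pole(s) at s = 1 ± 3j lie in the right half-plane, the system is unstable.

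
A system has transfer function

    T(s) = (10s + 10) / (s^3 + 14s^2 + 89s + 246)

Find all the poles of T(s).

s = -4 + 5j, -4 - 5j, -6

The poles are the roots of the denominator s^3 + 14s^2 + 89s + 246 = 0.
Trying s = -6: the polynomial evaluates to 0, so (s + 6) is a factor.
Dividing out leaves s^2 + 8s + 41 = 0.
The quadratic formula then gives s = -4 ± 5j.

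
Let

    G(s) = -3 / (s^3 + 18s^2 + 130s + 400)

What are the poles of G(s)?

The poles are the roots of the denominator s^3 + 18s^2 + 130s + 400 = 0.
Trying s = -8: the polynomial evaluates to 0, so (s + 8) is a factor.
Dividing out leaves s^2 + 10s + 50 = 0.
The quadratic formula then gives s = -5 ± 5j.

s = -5 ± 5j, -8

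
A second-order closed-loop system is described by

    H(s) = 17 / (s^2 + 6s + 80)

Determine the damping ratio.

Compare the denominator to the standard form s^2 + 2ζωₙs + ωₙ².
ωₙ² = 80, so ωₙ = √80 ≈ 8.944 rad/s.
2ζωₙ = 6, so ζ = 6/(2·√80) ≈ 0.3354.
With ζ = 0.3354 the response is underdamped.

ζ ≈ 0.3354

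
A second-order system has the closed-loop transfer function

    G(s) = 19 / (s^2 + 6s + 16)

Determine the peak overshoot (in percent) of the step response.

%OS ≈ 2.84%

Comparing s^2 + 6s + 16 to s^2 + 2ζωₙs + ωₙ²: ωₙ = 4 rad/s and ζ = 6/(2·4) = 0.75.
%OS = 100·exp(−πζ/√(1−ζ²)) = 100·exp(−π·0.75/√(1−0.75²)) ≈ 2.84%.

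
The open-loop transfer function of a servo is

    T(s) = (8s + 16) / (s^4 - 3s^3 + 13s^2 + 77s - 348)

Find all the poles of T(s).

The poles are the roots of the denominator s^4 - 3s^3 + 13s^2 + 77s - 348 = 0.
Trying s = 3: the polynomial evaluates to 0, so (s - 3) is a factor.
Dividing out leaves s^3 + 13s + 116 = 0.
This factors further as (s + 4)(s^2 - 4s + 29) = 0.

s = 3, -4, 2 ± 5j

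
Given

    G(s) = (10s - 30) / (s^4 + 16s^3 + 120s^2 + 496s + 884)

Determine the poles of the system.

s = -3 + 5j, -3 - 5j, -5 + j, -5 - j

The poles are the roots of the denominator s^4 + 16s^3 + 120s^2 + 496s + 884 = 0.
No real roots exist; factor into two real quadratics: (s^2 + 6s + 34)(s^2 + 10s + 26) = 0.
Each quadratic gives a conjugate pair via the quadratic formula.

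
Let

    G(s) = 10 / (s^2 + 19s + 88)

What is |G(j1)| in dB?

|G(j1)|_dB ≈ -19.0 dB

Substitute s = j1: numerator = 10, denominator = 87 + j19.
|G(j1)| = |10| / |87 + j19| = 10 / 89.051 ≈ 0.1123.
In decibels: 20·log₁₀(0.1123) ≈ -19.0 dB.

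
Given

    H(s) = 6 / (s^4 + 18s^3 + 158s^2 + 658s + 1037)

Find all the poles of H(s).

s = -5 + 6j, -5 - 6j, -4 + j, -4 - j

The poles are the roots of the denominator s^4 + 18s^3 + 158s^2 + 658s + 1037 = 0.
No real roots exist; factor into two real quadratics: (s^2 + 10s + 61)(s^2 + 8s + 17) = 0.
Each quadratic gives a conjugate pair via the quadratic formula.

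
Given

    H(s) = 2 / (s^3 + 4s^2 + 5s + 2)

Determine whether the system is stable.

stable

The denominator s^3 + 4s^2 + 5s + 2 factors as (s + 1)^2(s + 2), giving poles at s = -1, -1, -2.
Since all poles lie strictly in the left half-plane, the system is stable.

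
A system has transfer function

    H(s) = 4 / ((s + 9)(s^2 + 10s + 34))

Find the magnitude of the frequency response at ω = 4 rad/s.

Substitute s = j4: numerator = 4, denominator = 2 + j432.
|H(j4)| = |4| / |2 + j432| = 4 / 432.00 ≈ 0.009259.

|H(j4)| ≈ 0.009259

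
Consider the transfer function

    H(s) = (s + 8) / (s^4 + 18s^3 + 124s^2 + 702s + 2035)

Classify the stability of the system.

stable

The denominator s^4 + 18s^3 + 124s^2 + 702s + 2035 factors as (s^2 + 2s + 37)(s + 5)(s + 11), giving poles at s = -1 ± 6j, -5, -11.
Since all poles lie strictly in the left half-plane, the system is stable.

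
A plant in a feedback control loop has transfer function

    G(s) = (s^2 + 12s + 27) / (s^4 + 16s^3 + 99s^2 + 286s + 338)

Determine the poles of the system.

s = -5 + j, -5 - j, -3 + 2j, -3 - 2j

The poles are the roots of the denominator s^4 + 16s^3 + 99s^2 + 286s + 338 = 0.
No real roots exist; factor into two real quadratics: (s^2 + 10s + 26)(s^2 + 6s + 13) = 0.
Each quadratic gives a conjugate pair via the quadratic formula.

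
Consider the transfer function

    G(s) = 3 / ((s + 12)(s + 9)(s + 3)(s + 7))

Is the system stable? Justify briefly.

stable

The poles can be read from the denominator factors: s = -12, -9, -3, -7.
Since all poles lie strictly in the left half-plane, the system is stable.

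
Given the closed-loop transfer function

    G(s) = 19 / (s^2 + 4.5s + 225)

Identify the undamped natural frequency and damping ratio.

ωₙ = 15 rad/s, ζ = 0.15

Compare the denominator to the standard form s^2 + 2ζωₙs + ωₙ².
ωₙ² = 225, so ωₙ = 15 rad/s.
2ζωₙ = 4.5, so ζ = 4.5/(2·15) = 0.15.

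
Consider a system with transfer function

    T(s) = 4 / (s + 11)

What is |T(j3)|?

|T(j3)| ≈ 0.3508

Substitute s = j3: numerator = 4, denominator = 11 + j3.
|T(j3)| = |4| / |11 + j3| = 4 / 11.402 ≈ 0.3508.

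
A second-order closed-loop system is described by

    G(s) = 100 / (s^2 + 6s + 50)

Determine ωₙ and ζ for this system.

Compare the denominator to the standard form s^2 + 2ζωₙs + ωₙ².
ωₙ² = 50, so ωₙ = √50 ≈ 7.071 rad/s.
2ζωₙ = 6, so ζ = 6/(2·√50) ≈ 0.4243.

ωₙ ≈ 7.071 rad/s, ζ ≈ 0.4243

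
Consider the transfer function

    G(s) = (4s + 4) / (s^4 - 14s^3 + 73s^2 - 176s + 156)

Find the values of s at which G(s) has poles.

The poles are the roots of the denominator s^4 - 14s^3 + 73s^2 - 176s + 156 = 0.
Trying s = 6: the polynomial evaluates to 0, so (s - 6) is a factor.
Dividing out leaves s^3 - 8s^2 + 25s - 26 = 0.
This factors further as (s - 2)(s^2 - 6s + 13) = 0.

s = 6, 2, 3 ± 2j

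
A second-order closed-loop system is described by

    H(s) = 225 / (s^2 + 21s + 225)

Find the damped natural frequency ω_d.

Comparing s^2 + 21s + 225 to s^2 + 2ζωₙs + ωₙ²: ωₙ = 15 rad/s and ζ = 21/(2·15) = 0.7.
ζωₙ = 21/2 = 10.5, so ω_d = ωₙ√(1−ζ²) = √(ωₙ² − (ζωₙ)²) = √(225 − 10.5²) = √114.75 ≈ 10.71 rad/s.

ω_d ≈ 10.71 rad/s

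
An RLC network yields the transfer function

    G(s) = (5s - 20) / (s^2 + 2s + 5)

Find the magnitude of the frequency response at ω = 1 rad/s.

|G(j1)| ≈ 4.610

Substitute s = j1: numerator = -20 + j5, denominator = 4 + j2.
|G(j1)| = |-20 + j5| / |4 + j2| = 20.616 / 4.4721 ≈ 4.610.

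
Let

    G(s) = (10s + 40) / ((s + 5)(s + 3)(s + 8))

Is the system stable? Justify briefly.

The poles can be read from the denominator factors: s = -5, -3, -8.
Since all poles lie strictly in the left half-plane, the system is stable.

stable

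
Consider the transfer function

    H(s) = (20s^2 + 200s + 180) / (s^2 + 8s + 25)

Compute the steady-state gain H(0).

Set s = 0: H(0) = (180) / (25) = 36/5.

H(0) = 36/5 ≈ 7.200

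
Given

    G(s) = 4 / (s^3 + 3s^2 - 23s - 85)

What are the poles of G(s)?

The poles are the roots of the denominator s^3 + 3s^2 - 23s - 85 = 0.
Trying s = 5: the polynomial evaluates to 0, so (s - 5) is a factor.
Dividing out leaves s^2 + 8s + 17 = 0.
The quadratic formula then gives s = -4 ± 1j.

s = -4 ± j, 5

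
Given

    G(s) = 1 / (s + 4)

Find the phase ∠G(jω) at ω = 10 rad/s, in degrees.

At s = j10: numerator = 1, denominator = 4 + j10.
∠G = ∠num − ∠den = 0° − (68.199°) = -68.20°.

∠G(j10) ≈ -68.20°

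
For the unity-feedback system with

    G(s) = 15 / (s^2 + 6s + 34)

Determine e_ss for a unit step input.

G(s) has no poles at the origin.
This is a Type 0 system. Kp = lim_{s→0} G(s) = 15/34.
e_ss = 1/(1 + Kp) = 1/(1 + 15/34) = 34/49 ≈ 0.6939.

e_ss = 0.6939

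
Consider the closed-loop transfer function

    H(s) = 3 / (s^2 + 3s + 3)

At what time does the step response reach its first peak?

Comparing s^2 + 3s + 3 to s^2 + 2ζωₙs + ωₙ²: ωₙ = √3 ≈ 1.732 rad/s and ζ = 3/(2·√3) ≈ 0.8660.
ζωₙ = 3/2 = 1.5, so ω_d = ωₙ√(1−ζ²) = √(ωₙ² − (ζωₙ)²) = √(3 − 1.5²) = √0.75 ≈ 0.8660 rad/s.
t_p = π/ω_d = π/0.8660 ≈ 3.628 s.

t_p ≈ 3.628 s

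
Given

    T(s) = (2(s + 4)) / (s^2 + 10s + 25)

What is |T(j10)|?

|T(j10)| ≈ 0.1723

Substitute s = j10: numerator = 8 + j20, denominator = -75 + j100.
|T(j10)| = |8 + j20| / |-75 + j100| = 21.541 / 125 ≈ 0.1723.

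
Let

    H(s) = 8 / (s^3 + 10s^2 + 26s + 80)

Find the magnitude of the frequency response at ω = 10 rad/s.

Substitute s = j10: numerator = 8, denominator = -920 - j740.
|H(j10)| = |8| / |-920 - j740| = 8 / 1180.7 ≈ 0.006776.

|H(j10)| ≈ 0.006776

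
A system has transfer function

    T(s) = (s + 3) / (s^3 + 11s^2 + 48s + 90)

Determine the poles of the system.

The poles are the roots of the denominator s^3 + 11s^2 + 48s + 90 = 0.
Trying s = -5: the polynomial evaluates to 0, so (s + 5) is a factor.
Dividing out leaves s^2 + 6s + 18 = 0.
The quadratic formula then gives s = -3 ± 3j.

s = -3 ± 3j, -5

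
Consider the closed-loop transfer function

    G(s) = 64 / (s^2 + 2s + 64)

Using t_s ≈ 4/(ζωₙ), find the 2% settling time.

t_s ≈ 4 s

Comparing s^2 + 2s + 64 to s^2 + 2ζωₙs + ωₙ²: ωₙ = 8 rad/s and ζ = 2/(2·8) = 0.125.
ζωₙ = 2/2 = 1, so t_s ≈ 4/(ζωₙ) = 4/1 = 4 s.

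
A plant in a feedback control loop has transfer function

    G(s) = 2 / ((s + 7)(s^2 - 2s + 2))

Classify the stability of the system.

The poles can be read from the denominator factors: s = -7, 1 ± j.
Since the pole(s) at s = 1 ± j lie in the right half-plane, the system is unstable.

unstable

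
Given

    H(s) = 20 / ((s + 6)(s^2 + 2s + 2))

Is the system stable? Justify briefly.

stable

The poles can be read from the denominator factors: s = -6, -1 ± j.
Since all poles lie strictly in the left half-plane, the system is stable.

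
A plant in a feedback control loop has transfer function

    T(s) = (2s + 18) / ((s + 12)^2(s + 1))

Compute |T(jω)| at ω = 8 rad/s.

Substitute s = j8: numerator = 18 + j16, denominator = -1456 + j832.
|T(j8)| = |18 + j16| / |-1456 + j832| = 24.083 / 1676.9 ≈ 0.01436.

|T(j8)| ≈ 0.01436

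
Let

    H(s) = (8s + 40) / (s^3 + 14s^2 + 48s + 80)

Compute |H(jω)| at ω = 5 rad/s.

|H(j5)| ≈ 0.1928

Substitute s = j5: numerator = 40 + j40, denominator = -270 + j115.
|H(j5)| = |40 + j40| / |-270 + j115| = 56.569 / 293.47 ≈ 0.1928.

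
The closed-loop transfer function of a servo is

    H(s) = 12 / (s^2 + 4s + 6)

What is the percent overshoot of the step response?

Comparing s^2 + 4s + 6 to s^2 + 2ζωₙs + ωₙ²: ωₙ = √6 ≈ 2.449 rad/s and ζ = 4/(2·√6) ≈ 0.8165.
%OS = 100·exp(−πζ/√(1−ζ²)) = 100·exp(−π·0.8165/√(1−0.8165²)) ≈ 1.18%.

%OS ≈ 1.18%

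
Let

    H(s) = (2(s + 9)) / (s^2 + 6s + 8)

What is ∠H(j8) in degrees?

At s = j8: numerator = 18 + j16, denominator = -56 + j48.
∠H = ∠num − ∠den = 41.634° − (139.40°) = -97.77°.

∠H(j8) ≈ -97.77°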